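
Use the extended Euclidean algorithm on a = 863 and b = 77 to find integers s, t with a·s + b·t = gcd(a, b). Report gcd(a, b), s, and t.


Euclidean algorithm on (863, 77) — divide until remainder is 0:
  863 = 11 · 77 + 16
  77 = 4 · 16 + 13
  16 = 1 · 13 + 3
  13 = 4 · 3 + 1
  3 = 3 · 1 + 0
gcd(863, 77) = 1.
Track Bezout coefficients alongside the remainders: start with r₀ = 863 = a·1 + b·0 (s = 1, t = 0) and r₁ = 77 = a·0 + b·1 (s = 0, t = 1); each new remainder r_{k+1} = r_{k-1} − q_k·r_k inherits s_{k+1} = s_{k-1} − q_k·s_k, t_{k+1} = t_{k-1} − q_k·t_k, so r_k = a·s_k + b·t_k at every step:
  q = 11: r = 16, s = 1 − 11·0 = 1, t = 0 − 11·1 = -11  (check: 863·1 + 77·(-11) = 16)
  q = 4: r = 13, s = 0 − 4·1 = -4, t = 1 − 4·(-11) = 45  (check: 863·(-4) + 77·45 = 13)
  q = 1: r = 3, s = 1 − 1·(-4) = 5, t = -11 − 1·45 = -56  (check: 863·5 + 77·(-56) = 3)
  q = 4: r = 1, s = -4 − 4·5 = -24, t = 45 − 4·(-56) = 269  (check: 863·(-24) + 77·269 = 1)
The row with r = 1 (the gcd) gives the Bezout coefficients s = -24, t = 269.
Result: 863 · (-24) + 77 · (269) = 1.

gcd(863, 77) = 1; s = -24, t = 269 (check: 863·(-24) + 77·269 = 1).


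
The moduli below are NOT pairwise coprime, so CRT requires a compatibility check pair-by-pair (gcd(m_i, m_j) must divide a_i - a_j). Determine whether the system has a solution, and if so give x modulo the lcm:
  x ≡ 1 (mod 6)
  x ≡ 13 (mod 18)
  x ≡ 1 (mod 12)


Moduli 6, 18, 12 are not pairwise coprime, so CRT works modulo lcm(m_i) when all pairwise compatibility conditions hold.
Pairwise compatibility: gcd(m_i, m_j) must divide a_i - a_j for every pair.
Merge one congruence at a time:
  Start: x ≡ 1 (mod 6).
  Combine with x ≡ 13 (mod 18): gcd(6, 18) = 6; 13 - 1 = 12, which IS divisible by 6, so compatible.
    Write x = 1 + 6·t and substitute into x ≡ 13 (mod 18): 6·t ≡ 13 − 1 = 12 (mod 18).
    Divide the congruence (and modulus) by g = 6: 1·t ≡ 2 (mod 3).
    So t ≡ 2 (mod 3).
    Then x = 1 + 6·2 = 13, valid modulo lcm(6, 18) = 18: x ≡ 13 (mod 18).
  Combine with x ≡ 1 (mod 12): gcd(18, 12) = 6; 1 - 13 = -12, which IS divisible by 6, so compatible.
    Write x = 13 + 18·t and substitute into x ≡ 1 (mod 12): 18·t ≡ 1 − 13 = -12 (mod 12).
    Divide the congruence (and modulus) by g = 6: 3·t ≡ -2 (mod 2).
    Reduce coefficients mod 2: 1·t ≡ 0 (mod 2).
    So t ≡ 0 (mod 2).
    Then x = 13 + 18·0 = 13, valid modulo lcm(18, 12) = 36: x ≡ 13 (mod 36).
Verify: 13 mod 6 = 1, 13 mod 18 = 13, 13 mod 12 = 1.

x ≡ 13 (mod 36).


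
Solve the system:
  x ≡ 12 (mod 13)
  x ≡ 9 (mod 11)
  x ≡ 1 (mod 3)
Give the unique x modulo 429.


Moduli 13, 11, 3 are pairwise coprime; by CRT there is a unique solution modulo M = 13 · 11 · 3 = 429.
Solve pairwise, accumulating the modulus:
  Start with x ≡ 12 (mod 13).
  Combine with x ≡ 9 (mod 11): since gcd(13, 11) = 1, we get a unique residue mod 143.
    Write x = 12 + 13·t and substitute into x ≡ 9 (mod 11): 13·t ≡ 9 − 12 = -3 (mod 11).
    Reduce coefficients mod 11: 2·t ≡ 8 (mod 11).
    The inverse of 2 mod 11 is 6 (since 2·6 = 12 = 1·11 + 1), so t ≡ 6·8 = 48 ≡ 4 (mod 11).
    Then x = 12 + 13·4 = 64, valid modulo lcm(13, 11) = 143: x ≡ 64 (mod 143).
  Combine with x ≡ 1 (mod 3): since gcd(143, 3) = 1, we get a unique residue mod 429.
    Write x = 64 + 143·t and substitute into x ≡ 1 (mod 3): 143·t ≡ 1 − 64 = -63 (mod 3).
    Reduce coefficients mod 3: 2·t ≡ 0 (mod 3).
    The inverse of 2 mod 3 is 2 (since 2·2 = 4 = 1·3 + 1), so t ≡ 2·0 = 0 ≡ 0 (mod 3).
    Then x = 64 + 143·0 = 64, valid modulo lcm(143, 3) = 429: x ≡ 64 (mod 429).
Verify: 64 mod 13 = 12 ✓, 64 mod 11 = 9 ✓, 64 mod 3 = 1 ✓.

x ≡ 64 (mod 429).


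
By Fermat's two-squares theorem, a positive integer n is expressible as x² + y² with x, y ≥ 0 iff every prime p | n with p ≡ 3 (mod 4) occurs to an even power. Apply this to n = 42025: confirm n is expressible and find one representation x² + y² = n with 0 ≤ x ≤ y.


Step 1: Factor n = 42025 = 5^2 · 41^2.
Step 2: Check the mod-4 condition on each prime factor: 5 ≡ 1 (mod 4), exponent 2; 41 ≡ 1 (mod 4), exponent 2.
All primes ≡ 3 (mod 4) appear to even exponent (or don't appear), so by the two-squares theorem n IS expressible as a sum of two squares.
Step 3: Build a representation. Group n = k² · m with k = 5 and m = 41 · 41 = 1681 (a product of primes ≡ 1 (mod 4)); a representation of m scales to one of n via (k·x)² + (k·y)² = k²(x² + y²). Each prime p ≡ 1 (mod 4) is itself a sum of two squares; find a² by testing p − a² for a perfect square:
  41: 41 − 1² = 40, 41 − 2² = 37, 41 − 3² = 32, 41 − 4² = 25 = 5² ⇒ 41 = 4² + 5².
  Combine using the Brahmagupta–Fibonacci identity (a² + b²)(c² + d²) = (ac − bd)² + (ad + bc)² = (ac + bd)² + (ad − bc)²:
  41 · 41 = 1681: from (4² + 5²)(4² + 5²), take (4·4 − 5·5, 4·5 + 5·4) = (16 − 25, 20 + 20) = (-9, 40); dropping signs (only squares matter) gives (9, 40); check 9² + 40² = 81 + 1600 = 1681 ✓.
  Scale by k = 5: (5·9, 5·40) = (45, 200).
Step 4: Order so x ≤ y and verify: 45² + 200² = 2025 + 40000 = 42025 = n. ✓

n = 42025 = 45² + 200² (one valid representation with x ≤ y).


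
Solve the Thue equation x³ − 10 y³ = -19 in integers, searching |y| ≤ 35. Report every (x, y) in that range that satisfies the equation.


The equation is x³ - 10y³ = -19. For fixed y, x³ = 10·y³ − 19, so a solution requires the RHS to be a perfect cube.
Strategy: iterate y from -35 to 35, compute RHS = 10·y³ − 19, and check whether it is a (positive or negative) perfect cube.
Check small values of y:
  y = 0: RHS = -19 is not a perfect cube.
  y = 1: RHS = -9 is not a perfect cube.
  y = -1: RHS = -29 is not a perfect cube.
  y = 2: RHS = 61 is not a perfect cube.
  y = -2: RHS = -99 is not a perfect cube.
  y = 3: RHS = 251 is not a perfect cube.
  y = -3: RHS = -289 is not a perfect cube.
Continuing the search up to |y| = 35 finds no solutions either.
No (x, y) in the scanned range satisfies the equation.

No integer solutions with |y| ≤ 35.


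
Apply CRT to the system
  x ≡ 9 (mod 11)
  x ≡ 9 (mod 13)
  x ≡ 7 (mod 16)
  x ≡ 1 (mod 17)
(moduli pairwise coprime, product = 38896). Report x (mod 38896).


Product of moduli M = 11 · 13 · 16 · 17 = 38896.
Merge one congruence at a time:
  Start: x ≡ 9 (mod 11).
  Combine with x ≡ 9 (mod 13); new modulus lcm = 143.
    Write x = 9 + 11·t and substitute into x ≡ 9 (mod 13): 11·t ≡ 9 − 9 = 0 (mod 13).
    The inverse of 11 mod 13 is 6 (since 11·6 = 66 = 5·13 + 1), so t ≡ 6·0 = 0 ≡ 0 (mod 13).
    Then x = 9 + 11·0 = 9, valid modulo lcm(11, 13) = 143: x ≡ 9 (mod 143).
  Combine with x ≡ 7 (mod 16); new modulus lcm = 2288.
    Write x = 9 + 143·t and substitute into x ≡ 7 (mod 16): 143·t ≡ 7 − 9 = -2 (mod 16).
    Reduce coefficients mod 16: 15·t ≡ 14 (mod 16).
    The inverse of 15 mod 16 is 15 (since 15·15 = 225 = 14·16 + 1), so t ≡ 15·14 = 210 ≡ 2 (mod 16).
    Then x = 9 + 143·2 = 295, valid modulo lcm(143, 16) = 2288: x ≡ 295 (mod 2288).
  Combine with x ≡ 1 (mod 17); new modulus lcm = 38896.
    Write x = 295 + 2288·t and substitute into x ≡ 1 (mod 17): 2288·t ≡ 1 − 295 = -294 (mod 17).
    Reduce coefficients mod 17: 10·t ≡ 12 (mod 17).
    The inverse of 10 mod 17 is 12 (since 10·12 = 120 = 7·17 + 1), so t ≡ 12·12 = 144 ≡ 8 (mod 17).
    Then x = 295 + 2288·8 = 18599, valid modulo lcm(2288, 17) = 38896: x ≡ 18599 (mod 38896).
Verify against each original: 18599 mod 11 = 9, 18599 mod 13 = 9, 18599 mod 16 = 7, 18599 mod 17 = 1.

x ≡ 18599 (mod 38896).


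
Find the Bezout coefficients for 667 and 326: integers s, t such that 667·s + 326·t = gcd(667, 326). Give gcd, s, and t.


Euclidean algorithm on (667, 326) — divide until remainder is 0:
  667 = 2 · 326 + 15
  326 = 21 · 15 + 11
  15 = 1 · 11 + 4
  11 = 2 · 4 + 3
  4 = 1 · 3 + 1
  3 = 3 · 1 + 0
gcd(667, 326) = 1.
Track Bezout coefficients alongside the remainders: start with r₀ = 667 = a·1 + b·0 (s = 1, t = 0) and r₁ = 326 = a·0 + b·1 (s = 0, t = 1); each new remainder r_{k+1} = r_{k-1} − q_k·r_k inherits s_{k+1} = s_{k-1} − q_k·s_k, t_{k+1} = t_{k-1} − q_k·t_k, so r_k = a·s_k + b·t_k at every step:
  q = 2: r = 15, s = 1 − 2·0 = 1, t = 0 − 2·1 = -2  (check: 667·1 + 326·(-2) = 15)
  q = 21: r = 11, s = 0 − 21·1 = -21, t = 1 − 21·(-2) = 43  (check: 667·(-21) + 326·43 = 11)
  q = 1: r = 4, s = 1 − 1·(-21) = 22, t = -2 − 1·43 = -45  (check: 667·22 + 326·(-45) = 4)
  q = 2: r = 3, s = -21 − 2·22 = -65, t = 43 − 2·(-45) = 133  (check: 667·(-65) + 326·133 = 3)
  q = 1: r = 1, s = 22 − 1·(-65) = 87, t = -45 − 1·133 = -178  (check: 667·87 + 326·(-178) = 1)
The row with r = 1 (the gcd) gives the Bezout coefficients s = 87, t = -178.
Result: 667 · (87) + 326 · (-178) = 1.

gcd(667, 326) = 1; s = 87, t = -178 (check: 667·87 + 326·(-178) = 1).


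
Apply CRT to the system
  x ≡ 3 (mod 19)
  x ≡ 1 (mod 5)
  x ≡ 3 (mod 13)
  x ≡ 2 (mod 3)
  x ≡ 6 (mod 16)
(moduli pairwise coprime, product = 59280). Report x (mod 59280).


Product of moduli M = 19 · 5 · 13 · 3 · 16 = 59280.
Merge one congruence at a time:
  Start: x ≡ 3 (mod 19).
  Combine with x ≡ 1 (mod 5); new modulus lcm = 95.
    Write x = 3 + 19·t and substitute into x ≡ 1 (mod 5): 19·t ≡ 1 − 3 = -2 (mod 5).
    Reduce coefficients mod 5: 4·t ≡ 3 (mod 5).
    The inverse of 4 mod 5 is 4 (since 4·4 = 16 = 3·5 + 1), so t ≡ 4·3 = 12 ≡ 2 (mod 5).
    Then x = 3 + 19·2 = 41, valid modulo lcm(19, 5) = 95: x ≡ 41 (mod 95).
  Combine with x ≡ 3 (mod 13); new modulus lcm = 1235.
    Write x = 41 + 95·t and substitute into x ≡ 3 (mod 13): 95·t ≡ 3 − 41 = -38 (mod 13).
    Reduce coefficients mod 13: 4·t ≡ 1 (mod 13).
    The inverse of 4 mod 13 is 10 (since 4·10 = 40 = 3·13 + 1), so t ≡ 10·1 = 10 ≡ 10 (mod 13).
    Then x = 41 + 95·10 = 991, valid modulo lcm(95, 13) = 1235: x ≡ 991 (mod 1235).
  Combine with x ≡ 2 (mod 3); new modulus lcm = 3705.
    Write x = 991 + 1235·t and substitute into x ≡ 2 (mod 3): 1235·t ≡ 2 − 991 = -989 (mod 3).
    Reduce coefficients mod 3: 2·t ≡ 1 (mod 3).
    The inverse of 2 mod 3 is 2 (since 2·2 = 4 = 1·3 + 1), so t ≡ 2·1 = 2 ≡ 2 (mod 3).
    Then x = 991 + 1235·2 = 3461, valid modulo lcm(1235, 3) = 3705: x ≡ 3461 (mod 3705).
  Combine with x ≡ 6 (mod 16); new modulus lcm = 59280.
    Write x = 3461 + 3705·t and substitute into x ≡ 6 (mod 16): 3705·t ≡ 6 − 3461 = -3455 (mod 16).
    Reduce coefficients mod 16: 9·t ≡ 1 (mod 16).
    The inverse of 9 mod 16 is 9 (since 9·9 = 81 = 5·16 + 1), so t ≡ 9·1 = 9 ≡ 9 (mod 16).
    Then x = 3461 + 3705·9 = 36806, valid modulo lcm(3705, 16) = 59280: x ≡ 36806 (mod 59280).
Verify against each original: 36806 mod 19 = 3, 36806 mod 5 = 1, 36806 mod 13 = 3, 36806 mod 3 = 2, 36806 mod 16 = 6.

x ≡ 36806 (mod 59280).


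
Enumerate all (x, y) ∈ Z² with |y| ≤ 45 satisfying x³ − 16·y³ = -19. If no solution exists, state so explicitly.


The equation is x³ - 16y³ = -19. For fixed y, x³ = 16·y³ − 19, so a solution requires the RHS to be a perfect cube.
Strategy: iterate y from -45 to 45, compute RHS = 16·y³ − 19, and check whether it is a (positive or negative) perfect cube.
Check small values of y:
  y = 0: RHS = -19 is not a perfect cube.
  y = 1: RHS = -3 is not a perfect cube.
  y = -1: RHS = -35 is not a perfect cube.
  y = 2: RHS = 109 is not a perfect cube.
  y = -2: RHS = -147 is not a perfect cube.
  y = 3: RHS = 413 is not a perfect cube.
  y = -3: RHS = -451 is not a perfect cube.
Continuing the search up to |y| = 45 finds no solutions either.
No (x, y) in the scanned range satisfies the equation.

No integer solutions with |y| ≤ 45.


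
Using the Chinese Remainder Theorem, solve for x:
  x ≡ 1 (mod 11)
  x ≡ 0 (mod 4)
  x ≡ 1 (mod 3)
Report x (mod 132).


Moduli 11, 4, 3 are pairwise coprime; by CRT there is a unique solution modulo M = 11 · 4 · 3 = 132.
Solve pairwise, accumulating the modulus:
  Start with x ≡ 1 (mod 11).
  Combine with x ≡ 0 (mod 4): since gcd(11, 4) = 1, we get a unique residue mod 44.
    Write x = 1 + 11·t and substitute into x ≡ 0 (mod 4): 11·t ≡ 0 − 1 = -1 (mod 4).
    Reduce coefficients mod 4: 3·t ≡ 3 (mod 4).
    The inverse of 3 mod 4 is 3 (since 3·3 = 9 = 2·4 + 1), so t ≡ 3·3 = 9 ≡ 1 (mod 4).
    Then x = 1 + 11·1 = 12, valid modulo lcm(11, 4) = 44: x ≡ 12 (mod 44).
  Combine with x ≡ 1 (mod 3): since gcd(44, 3) = 1, we get a unique residue mod 132.
    Write x = 12 + 44·t and substitute into x ≡ 1 (mod 3): 44·t ≡ 1 − 12 = -11 (mod 3).
    Reduce coefficients mod 3: 2·t ≡ 1 (mod 3).
    The inverse of 2 mod 3 is 2 (since 2·2 = 4 = 1·3 + 1), so t ≡ 2·1 = 2 ≡ 2 (mod 3).
    Then x = 12 + 44·2 = 100, valid modulo lcm(44, 3) = 132: x ≡ 100 (mod 132).
Verify: 100 mod 11 = 1 ✓, 100 mod 4 = 0 ✓, 100 mod 3 = 1 ✓.

x ≡ 100 (mod 132).


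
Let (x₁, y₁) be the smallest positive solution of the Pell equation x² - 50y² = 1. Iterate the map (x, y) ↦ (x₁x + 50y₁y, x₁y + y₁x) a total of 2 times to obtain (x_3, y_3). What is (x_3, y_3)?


Step 1: Find the fundamental solution (x₁, y₁) of x² - 50y² = 1.
  Expand √50 as a continued fraction. a₀ = ⌊√50⌋ = 7; iterate m_{k+1} = d_k·a_k − m_k, d_{k+1} = (50 − m_{k+1}²)/d_k, a_{k+1} = ⌊(a₀ + m_{k+1})/d_{k+1}⌋ (starting m₀ = 0, d₀ = 1), with convergents p_k = a_k·p_{k-1} + p_{k-2}, q_k = a_k·q_{k-1} + q_{k-2} (p₋₁ = 1, q₋₁ = 0):
  k = 0: a₀ = 7; p₀/q₀ = 7/1; p₀² − 50·q₀² = 49 − 50 = -1.
  k = 1: m = 7, d = 1, a = ⌊(7 + 7)/1⌋ = 14; p/q = (14·7 + 1)/(14·1 + 0) = 99/14; p² − 50·q² = 9801 − 9800 = 1.
  The first convergent with p² − 50·q² = 1 gives the fundamental solution (x₁, y₁) = (99, 14).
Step 2: Apply the recurrence (x_{n+1}, y_{n+1}) = (x₁x_n + 50y₁y_n, x₁y_n + y₁x_n) repeatedly.
  From (x_1, y_1) = (99, 14): x_2 = 99·99 + 50·14·14 = 19601; y_2 = 99·14 + 14·99 = 2772.
  From (x_2, y_2) = (19601, 2772): x_3 = 99·19601 + 50·14·2772 = 3880899; y_3 = 99·2772 + 14·19601 = 548842.
Step 3: Verify x_3² - 50·y_3² = 15061377048201 - 15061377048200 = 1 (should be 1). ✓

(x_1, y_1) = (99, 14); (x_3, y_3) = (3880899, 548842).


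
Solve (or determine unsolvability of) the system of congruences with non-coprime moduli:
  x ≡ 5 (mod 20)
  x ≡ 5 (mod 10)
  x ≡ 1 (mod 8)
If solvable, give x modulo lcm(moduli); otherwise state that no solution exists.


Moduli 20, 10, 8 are not pairwise coprime, so CRT works modulo lcm(m_i) when all pairwise compatibility conditions hold.
Pairwise compatibility: gcd(m_i, m_j) must divide a_i - a_j for every pair.
Merge one congruence at a time:
  Start: x ≡ 5 (mod 20).
  Combine with x ≡ 5 (mod 10): gcd(20, 10) = 10; 5 - 5 = 0, which IS divisible by 10, so compatible.
    Write x = 5 + 20·t and substitute into x ≡ 5 (mod 10): 20·t ≡ 5 − 5 = 0 (mod 10).
    Divide the congruence (and modulus) by g = 10: 2·t ≡ 0 (mod 1).
    Modulo 1 every t works; take t = 0.
    Then x = 5 + 20·0 = 5, valid modulo lcm(20, 10) = 20: x ≡ 5 (mod 20).
  Combine with x ≡ 1 (mod 8): gcd(20, 8) = 4; 1 - 5 = -4, which IS divisible by 4, so compatible.
    Write x = 5 + 20·t and substitute into x ≡ 1 (mod 8): 20·t ≡ 1 − 5 = -4 (mod 8).
    Divide the congruence (and modulus) by g = 4: 5·t ≡ -1 (mod 2).
    Reduce coefficients mod 2: 1·t ≡ 1 (mod 2).
    So t ≡ 1 (mod 2).
    Then x = 5 + 20·1 = 25, valid modulo lcm(20, 8) = 40: x ≡ 25 (mod 40).
Verify: 25 mod 20 = 5, 25 mod 10 = 5, 25 mod 8 = 1.

x ≡ 25 (mod 40).


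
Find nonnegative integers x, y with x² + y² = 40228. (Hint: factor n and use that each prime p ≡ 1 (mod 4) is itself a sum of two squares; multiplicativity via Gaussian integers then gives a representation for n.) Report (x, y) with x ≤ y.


Step 1: Factor n = 40228 = 2^2 · 89 · 113.
Step 2: Check the mod-4 condition on each prime factor: 2 = 2 (special); 89 ≡ 1 (mod 4), exponent 1; 113 ≡ 1 (mod 4), exponent 1.
All primes ≡ 3 (mod 4) appear to even exponent (or don't appear), so by the two-squares theorem n IS expressible as a sum of two squares.
Step 3: Build a representation. Group n = k² · m with k = 2 and m = 89 · 113 = 10057 (a product of primes ≡ 1 (mod 4)); a representation of m scales to one of n via (k·x)² + (k·y)² = k²(x² + y²). Each prime p ≡ 1 (mod 4) is itself a sum of two squares; find a² by testing p − a² for a perfect square:
  89: 89 − 1² = 88, 89 − 2² = 85, 89 − 3² = 80, 89 − 4² = 73, 89 − 5² = 64 = 8² ⇒ 89 = 5² + 8².
  113: 113 − 1² = 112, 113 − 2² = 109, 113 − 3² = 104, 113 − 4² = 97, 113 − 5² = 88, 113 − 6² = 77, 113 − 7² = 64 = 8² ⇒ 113 = 7² + 8².
  Combine using the Brahmagupta–Fibonacci identity (a² + b²)(c² + d²) = (ac − bd)² + (ad + bc)² = (ac + bd)² + (ad − bc)²:
  89 · 113 = 10057: from (5² + 8²)(7² + 8²), take (5·7 − 8·8, 5·8 + 8·7) = (35 − 64, 40 + 56) = (-29, 96); dropping signs (only squares matter) gives (29, 96); check 29² + 96² = 841 + 9216 = 10057 ✓.
  Scale by k = 2: (2·29, 2·96) = (58, 192).
Step 4: Order so x ≤ y and verify: 58² + 192² = 3364 + 36864 = 40228 = n. ✓

n = 40228 = 58² + 192² (one valid representation with x ≤ y).


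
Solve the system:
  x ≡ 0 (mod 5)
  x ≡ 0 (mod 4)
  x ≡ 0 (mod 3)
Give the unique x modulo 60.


Moduli 5, 4, 3 are pairwise coprime; by CRT there is a unique solution modulo M = 5 · 4 · 3 = 60.
Solve pairwise, accumulating the modulus:
  Start with x ≡ 0 (mod 5).
  Combine with x ≡ 0 (mod 4): since gcd(5, 4) = 1, we get a unique residue mod 20.
    Write x = 0 + 5·t and substitute into x ≡ 0 (mod 4): 5·t ≡ 0 − 0 = 0 (mod 4).
    Reduce coefficients mod 4: 1·t ≡ 0 (mod 4).
    So t ≡ 0 (mod 4).
    Then x = 0 + 5·0 = 0, valid modulo lcm(5, 4) = 20: x ≡ 0 (mod 20).
  Combine with x ≡ 0 (mod 3): since gcd(20, 3) = 1, we get a unique residue mod 60.
    Write x = 0 + 20·t and substitute into x ≡ 0 (mod 3): 20·t ≡ 0 − 0 = 0 (mod 3).
    Reduce coefficients mod 3: 2·t ≡ 0 (mod 3).
    The inverse of 2 mod 3 is 2 (since 2·2 = 4 = 1·3 + 1), so t ≡ 2·0 = 0 ≡ 0 (mod 3).
    Then x = 0 + 20·0 = 0, valid modulo lcm(20, 3) = 60: x ≡ 0 (mod 60).
Verify: 0 mod 5 = 0 ✓, 0 mod 4 = 0 ✓, 0 mod 3 = 0 ✓.

x ≡ 0 (mod 60).


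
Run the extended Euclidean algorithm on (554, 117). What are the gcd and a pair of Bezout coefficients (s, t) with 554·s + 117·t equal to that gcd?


Euclidean algorithm on (554, 117) — divide until remainder is 0:
  554 = 4 · 117 + 86
  117 = 1 · 86 + 31
  86 = 2 · 31 + 24
  31 = 1 · 24 + 7
  24 = 3 · 7 + 3
  7 = 2 · 3 + 1
  3 = 3 · 1 + 0
gcd(554, 117) = 1.
Track Bezout coefficients alongside the remainders: start with r₀ = 554 = a·1 + b·0 (s = 1, t = 0) and r₁ = 117 = a·0 + b·1 (s = 0, t = 1); each new remainder r_{k+1} = r_{k-1} − q_k·r_k inherits s_{k+1} = s_{k-1} − q_k·s_k, t_{k+1} = t_{k-1} − q_k·t_k, so r_k = a·s_k + b·t_k at every step:
  q = 4: r = 86, s = 1 − 4·0 = 1, t = 0 − 4·1 = -4  (check: 554·1 + 117·(-4) = 86)
  q = 1: r = 31, s = 0 − 1·1 = -1, t = 1 − 1·(-4) = 5  (check: 554·(-1) + 117·5 = 31)
  q = 2: r = 24, s = 1 − 2·(-1) = 3, t = -4 − 2·5 = -14  (check: 554·3 + 117·(-14) = 24)
  q = 1: r = 7, s = -1 − 1·3 = -4, t = 5 − 1·(-14) = 19  (check: 554·(-4) + 117·19 = 7)
  q = 3: r = 3, s = 3 − 3·(-4) = 15, t = -14 − 3·19 = -71  (check: 554·15 + 117·(-71) = 3)
  q = 2: r = 1, s = -4 − 2·15 = -34, t = 19 − 2·(-71) = 161  (check: 554·(-34) + 117·161 = 1)
The row with r = 1 (the gcd) gives the Bezout coefficients s = -34, t = 161.
Result: 554 · (-34) + 117 · (161) = 1.

gcd(554, 117) = 1; s = -34, t = 161 (check: 554·(-34) + 117·161 = 1).


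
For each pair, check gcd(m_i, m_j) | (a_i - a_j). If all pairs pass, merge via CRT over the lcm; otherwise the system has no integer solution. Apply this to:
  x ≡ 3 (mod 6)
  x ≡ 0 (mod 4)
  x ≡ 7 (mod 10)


Moduli 6, 4, 10 are not pairwise coprime, so CRT works modulo lcm(m_i) when all pairwise compatibility conditions hold.
Pairwise compatibility: gcd(m_i, m_j) must divide a_i - a_j for every pair.
Merge one congruence at a time:
  Start: x ≡ 3 (mod 6).
  Combine with x ≡ 0 (mod 4): gcd(6, 4) = 2, and 0 - 3 = -3 is NOT divisible by 2.
    ⇒ system is inconsistent (no integer solution).

No solution (the system is inconsistent).


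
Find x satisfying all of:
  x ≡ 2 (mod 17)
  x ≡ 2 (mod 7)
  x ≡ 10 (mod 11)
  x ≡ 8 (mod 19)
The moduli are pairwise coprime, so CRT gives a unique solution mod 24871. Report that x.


Product of moduli M = 17 · 7 · 11 · 19 = 24871.
Merge one congruence at a time:
  Start: x ≡ 2 (mod 17).
  Combine with x ≡ 2 (mod 7); new modulus lcm = 119.
    Write x = 2 + 17·t and substitute into x ≡ 2 (mod 7): 17·t ≡ 2 − 2 = 0 (mod 7).
    Reduce coefficients mod 7: 3·t ≡ 0 (mod 7).
    The inverse of 3 mod 7 is 5 (since 3·5 = 15 = 2·7 + 1), so t ≡ 5·0 = 0 ≡ 0 (mod 7).
    Then x = 2 + 17·0 = 2, valid modulo lcm(17, 7) = 119: x ≡ 2 (mod 119).
  Combine with x ≡ 10 (mod 11); new modulus lcm = 1309.
    Write x = 2 + 119·t and substitute into x ≡ 10 (mod 11): 119·t ≡ 10 − 2 = 8 (mod 11).
    Reduce coefficients mod 11: 9·t ≡ 8 (mod 11).
    The inverse of 9 mod 11 is 5 (since 9·5 = 45 = 4·11 + 1), so t ≡ 5·8 = 40 ≡ 7 (mod 11).
    Then x = 2 + 119·7 = 835, valid modulo lcm(119, 11) = 1309: x ≡ 835 (mod 1309).
  Combine with x ≡ 8 (mod 19); new modulus lcm = 24871.
    Write x = 835 + 1309·t and substitute into x ≡ 8 (mod 19): 1309·t ≡ 8 − 835 = -827 (mod 19).
    Reduce coefficients mod 19: 17·t ≡ 9 (mod 19).
    The inverse of 17 mod 19 is 9 (since 17·9 = 153 = 8·19 + 1), so t ≡ 9·9 = 81 ≡ 5 (mod 19).
    Then x = 835 + 1309·5 = 7380, valid modulo lcm(1309, 19) = 24871: x ≡ 7380 (mod 24871).
Verify against each original: 7380 mod 17 = 2, 7380 mod 7 = 2, 7380 mod 11 = 10, 7380 mod 19 = 8.

x ≡ 7380 (mod 24871).


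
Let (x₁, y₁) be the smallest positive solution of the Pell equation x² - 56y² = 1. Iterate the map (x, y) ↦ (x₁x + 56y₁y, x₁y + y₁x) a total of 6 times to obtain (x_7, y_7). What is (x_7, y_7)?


Step 1: Find the fundamental solution (x₁, y₁) of x² - 56y² = 1.
  Expand √56 as a continued fraction. a₀ = ⌊√56⌋ = 7; iterate m_{k+1} = d_k·a_k − m_k, d_{k+1} = (56 − m_{k+1}²)/d_k, a_{k+1} = ⌊(a₀ + m_{k+1})/d_{k+1}⌋ (starting m₀ = 0, d₀ = 1), with convergents p_k = a_k·p_{k-1} + p_{k-2}, q_k = a_k·q_{k-1} + q_{k-2} (p₋₁ = 1, q₋₁ = 0):
  k = 0: a₀ = 7; p₀/q₀ = 7/1; p₀² − 56·q₀² = 49 − 56 = -7.
  k = 1: m = 7, d = 7, a = ⌊(7 + 7)/7⌋ = 2; p/q = (2·7 + 1)/(2·1 + 0) = 15/2; p² − 56·q² = 225 − 224 = 1.
  The first convergent with p² − 56·q² = 1 gives the fundamental solution (x₁, y₁) = (15, 2).
Step 2: Apply the recurrence (x_{n+1}, y_{n+1}) = (x₁x_n + 56y₁y_n, x₁y_n + y₁x_n) repeatedly.
  From (x_1, y_1) = (15, 2): x_2 = 15·15 + 56·2·2 = 449; y_2 = 15·2 + 2·15 = 60.
  From (x_2, y_2) = (449, 60): x_3 = 15·449 + 56·2·60 = 13455; y_3 = 15·60 + 2·449 = 1798.
  From (x_3, y_3) = (13455, 1798): x_4 = 15·13455 + 56·2·1798 = 403201; y_4 = 15·1798 + 2·13455 = 53880.
  From (x_4, y_4) = (403201, 53880): x_5 = 15·403201 + 56·2·53880 = 12082575; y_5 = 15·53880 + 2·403201 = 1614602.
  From (x_5, y_5) = (12082575, 1614602): x_6 = 15·12082575 + 56·2·1614602 = 362074049; y_6 = 15·1614602 + 2·12082575 = 48384180.
  From (x_6, y_6) = (362074049, 48384180): x_7 = 15·362074049 + 56·2·48384180 = 10850138895; y_7 = 15·48384180 + 2·362074049 = 1449910798.
Step 3: Verify x_7² - 56·y_7² = 117725514040791821025 - 117725514040791821024 = 1 (should be 1). ✓

(x_1, y_1) = (15, 2); (x_7, y_7) = (10850138895, 1449910798).


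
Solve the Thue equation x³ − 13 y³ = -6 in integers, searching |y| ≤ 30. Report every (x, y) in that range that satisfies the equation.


The equation is x³ - 13y³ = -6. For fixed y, x³ = 13·y³ − 6, so a solution requires the RHS to be a perfect cube.
Strategy: iterate y from -30 to 30, compute RHS = 13·y³ − 6, and check whether it is a (positive or negative) perfect cube.
Check small values of y:
  y = 0: RHS = -6 is not a perfect cube.
  y = 1: RHS = 7 is not a perfect cube.
  y = -1: RHS = -19 is not a perfect cube.
  y = 2: RHS = 98 is not a perfect cube.
  y = -2: RHS = -110 is not a perfect cube.
  y = 3: RHS = 345 is not a perfect cube.
  y = -3: RHS = -357 is not a perfect cube.
Continuing the search up to |y| = 30 finds no solutions either.
No (x, y) in the scanned range satisfies the equation.

No integer solutions with |y| ≤ 30.


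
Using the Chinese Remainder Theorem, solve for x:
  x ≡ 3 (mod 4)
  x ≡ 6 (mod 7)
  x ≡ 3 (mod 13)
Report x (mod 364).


Moduli 4, 7, 13 are pairwise coprime; by CRT there is a unique solution modulo M = 4 · 7 · 13 = 364.
Solve pairwise, accumulating the modulus:
  Start with x ≡ 3 (mod 4).
  Combine with x ≡ 6 (mod 7): since gcd(4, 7) = 1, we get a unique residue mod 28.
    Write x = 3 + 4·t and substitute into x ≡ 6 (mod 7): 4·t ≡ 6 − 3 = 3 (mod 7).
    The inverse of 4 mod 7 is 2 (since 4·2 = 8 = 1·7 + 1), so t ≡ 2·3 = 6 ≡ 6 (mod 7).
    Then x = 3 + 4·6 = 27, valid modulo lcm(4, 7) = 28: x ≡ 27 (mod 28).
  Combine with x ≡ 3 (mod 13): since gcd(28, 13) = 1, we get a unique residue mod 364.
    Write x = 27 + 28·t and substitute into x ≡ 3 (mod 13): 28·t ≡ 3 − 27 = -24 (mod 13).
    Reduce coefficients mod 13: 2·t ≡ 2 (mod 13).
    The inverse of 2 mod 13 is 7 (since 2·7 = 14 = 1·13 + 1), so t ≡ 7·2 = 14 ≡ 1 (mod 13).
    Then x = 27 + 28·1 = 55, valid modulo lcm(28, 13) = 364: x ≡ 55 (mod 364).
Verify: 55 mod 4 = 3 ✓, 55 mod 7 = 6 ✓, 55 mod 13 = 3 ✓.

x ≡ 55 (mod 364).


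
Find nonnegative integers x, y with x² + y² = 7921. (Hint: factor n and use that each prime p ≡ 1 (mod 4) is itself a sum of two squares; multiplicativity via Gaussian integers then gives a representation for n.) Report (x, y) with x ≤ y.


Step 1: Factor n = 7921 = 89^2.
Step 2: Check the mod-4 condition on each prime factor: 89 ≡ 1 (mod 4), exponent 2.
All primes ≡ 3 (mod 4) appear to even exponent (or don't appear), so by the two-squares theorem n IS expressible as a sum of two squares.
Step 3: Build a representation. Here n = 89 · 89 is a product of primes ≡ 1 (mod 4). Each prime p ≡ 1 (mod 4) is itself a sum of two squares; find a² by testing p − a² for a perfect square:
  89: 89 − 1² = 88, 89 − 2² = 85, 89 − 3² = 80, 89 − 4² = 73, 89 − 5² = 64 = 8² ⇒ 89 = 5² + 8².
  Combine using the Brahmagupta–Fibonacci identity (a² + b²)(c² + d²) = (ac − bd)² + (ad + bc)² = (ac + bd)² + (ad − bc)²:
  89 · 89 = 7921: from (5² + 8²)(5² + 8²), take (5·5 − 8·8, 5·8 + 8·5) = (25 − 64, 40 + 40) = (-39, 80); dropping signs (only squares matter) gives (39, 80); check 39² + 80² = 1521 + 6400 = 7921 ✓.
Step 4: Order so x ≤ y and verify: 39² + 80² = 1521 + 6400 = 7921 = n. ✓

n = 7921 = 39² + 80² (one valid representation with x ≤ y).


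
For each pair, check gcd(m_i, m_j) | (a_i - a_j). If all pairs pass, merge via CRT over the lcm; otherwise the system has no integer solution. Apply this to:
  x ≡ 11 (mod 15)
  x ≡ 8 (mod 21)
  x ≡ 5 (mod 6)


Moduli 15, 21, 6 are not pairwise coprime, so CRT works modulo lcm(m_i) when all pairwise compatibility conditions hold.
Pairwise compatibility: gcd(m_i, m_j) must divide a_i - a_j for every pair.
Merge one congruence at a time:
  Start: x ≡ 11 (mod 15).
  Combine with x ≡ 8 (mod 21): gcd(15, 21) = 3; 8 - 11 = -3, which IS divisible by 3, so compatible.
    Write x = 11 + 15·t and substitute into x ≡ 8 (mod 21): 15·t ≡ 8 − 11 = -3 (mod 21).
    Divide the congruence (and modulus) by g = 3: 5·t ≡ -1 (mod 7).
    Reduce coefficients mod 7: 5·t ≡ 6 (mod 7).
    The inverse of 5 mod 7 is 3 (since 5·3 = 15 = 2·7 + 1), so t ≡ 3·6 = 18 ≡ 4 (mod 7).
    Then x = 11 + 15·4 = 71, valid modulo lcm(15, 21) = 105: x ≡ 71 (mod 105).
  Combine with x ≡ 5 (mod 6): gcd(105, 6) = 3; 5 - 71 = -66, which IS divisible by 3, so compatible.
    Write x = 71 + 105·t and substitute into x ≡ 5 (mod 6): 105·t ≡ 5 − 71 = -66 (mod 6).
    Divide the congruence (and modulus) by g = 3: 35·t ≡ -22 (mod 2).
    Reduce coefficients mod 2: 1·t ≡ 0 (mod 2).
    So t ≡ 0 (mod 2).
    Then x = 71 + 105·0 = 71, valid modulo lcm(105, 6) = 210: x ≡ 71 (mod 210).
Verify: 71 mod 15 = 11, 71 mod 21 = 8, 71 mod 6 = 5.

x ≡ 71 (mod 210).


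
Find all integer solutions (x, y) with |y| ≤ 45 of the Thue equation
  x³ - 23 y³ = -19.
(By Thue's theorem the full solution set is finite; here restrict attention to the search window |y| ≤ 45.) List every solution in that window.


The equation is x³ - 23y³ = -19. For fixed y, x³ = 23·y³ − 19, so a solution requires the RHS to be a perfect cube.
Strategy: iterate y from -45 to 45, compute RHS = 23·y³ − 19, and check whether it is a (positive or negative) perfect cube.
Check small values of y:
  y = 0: RHS = -19 is not a perfect cube.
  y = 1: RHS = 4 is not a perfect cube.
  y = -1: RHS = -42 is not a perfect cube.
  y = 2: RHS = 165 is not a perfect cube.
  y = -2: RHS = -203 is not a perfect cube.
  y = 3: RHS = 602 is not a perfect cube.
  y = -3: RHS = -640 is not a perfect cube.
Continuing the search up to |y| = 45 finds no solutions either.
No (x, y) in the scanned range satisfies the equation.

No integer solutions with |y| ≤ 45.


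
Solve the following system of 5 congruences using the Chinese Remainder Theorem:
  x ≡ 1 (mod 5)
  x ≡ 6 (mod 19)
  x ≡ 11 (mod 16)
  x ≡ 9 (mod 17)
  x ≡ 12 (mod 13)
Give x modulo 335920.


Product of moduli M = 5 · 19 · 16 · 17 · 13 = 335920.
Merge one congruence at a time:
  Start: x ≡ 1 (mod 5).
  Combine with x ≡ 6 (mod 19); new modulus lcm = 95.
    Write x = 1 + 5·t and substitute into x ≡ 6 (mod 19): 5·t ≡ 6 − 1 = 5 (mod 19).
    The inverse of 5 mod 19 is 4 (since 5·4 = 20 = 1·19 + 1), so t ≡ 4·5 = 20 ≡ 1 (mod 19).
    Then x = 1 + 5·1 = 6, valid modulo lcm(5, 19) = 95: x ≡ 6 (mod 95).
  Combine with x ≡ 11 (mod 16); new modulus lcm = 1520.
    Write x = 6 + 95·t and substitute into x ≡ 11 (mod 16): 95·t ≡ 11 − 6 = 5 (mod 16).
    Reduce coefficients mod 16: 15·t ≡ 5 (mod 16).
    The inverse of 15 mod 16 is 15 (since 15·15 = 225 = 14·16 + 1), so t ≡ 15·5 = 75 ≡ 11 (mod 16).
    Then x = 6 + 95·11 = 1051, valid modulo lcm(95, 16) = 1520: x ≡ 1051 (mod 1520).
  Combine with x ≡ 9 (mod 17); new modulus lcm = 25840.
    Write x = 1051 + 1520·t and substitute into x ≡ 9 (mod 17): 1520·t ≡ 9 − 1051 = -1042 (mod 17).
    Reduce coefficients mod 17: 7·t ≡ 12 (mod 17).
    The inverse of 7 mod 17 is 5 (since 7·5 = 35 = 2·17 + 1), so t ≡ 5·12 = 60 ≡ 9 (mod 17).
    Then x = 1051 + 1520·9 = 14731, valid modulo lcm(1520, 17) = 25840: x ≡ 14731 (mod 25840).
  Combine with x ≡ 12 (mod 13); new modulus lcm = 335920.
    Write x = 14731 + 25840·t and substitute into x ≡ 12 (mod 13): 25840·t ≡ 12 − 14731 = -14719 (mod 13).
    Reduce coefficients mod 13: 9·t ≡ 10 (mod 13).
    The inverse of 9 mod 13 is 3 (since 9·3 = 27 = 2·13 + 1), so t ≡ 3·10 = 30 ≡ 4 (mod 13).
    Then x = 14731 + 25840·4 = 118091, valid modulo lcm(25840, 13) = 335920: x ≡ 118091 (mod 335920).
Verify against each original: 118091 mod 5 = 1, 118091 mod 19 = 6, 118091 mod 16 = 11, 118091 mod 17 = 9, 118091 mod 13 = 12.

x ≡ 118091 (mod 335920).


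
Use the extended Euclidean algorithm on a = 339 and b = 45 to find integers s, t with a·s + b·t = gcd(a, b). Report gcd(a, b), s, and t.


Euclidean algorithm on (339, 45) — divide until remainder is 0:
  339 = 7 · 45 + 24
  45 = 1 · 24 + 21
  24 = 1 · 21 + 3
  21 = 7 · 3 + 0
gcd(339, 45) = 3.
Track Bezout coefficients alongside the remainders: start with r₀ = 339 = a·1 + b·0 (s = 1, t = 0) and r₁ = 45 = a·0 + b·1 (s = 0, t = 1); each new remainder r_{k+1} = r_{k-1} − q_k·r_k inherits s_{k+1} = s_{k-1} − q_k·s_k, t_{k+1} = t_{k-1} − q_k·t_k, so r_k = a·s_k + b·t_k at every step:
  q = 7: r = 24, s = 1 − 7·0 = 1, t = 0 − 7·1 = -7  (check: 339·1 + 45·(-7) = 24)
  q = 1: r = 21, s = 0 − 1·1 = -1, t = 1 − 1·(-7) = 8  (check: 339·(-1) + 45·8 = 21)
  q = 1: r = 3, s = 1 − 1·(-1) = 2, t = -7 − 1·8 = -15  (check: 339·2 + 45·(-15) = 3)
The row with r = 3 (the gcd) gives the Bezout coefficients s = 2, t = -15.
Result: 339 · (2) + 45 · (-15) = 3.

gcd(339, 45) = 3; s = 2, t = -15 (check: 339·2 + 45·(-15) = 3).


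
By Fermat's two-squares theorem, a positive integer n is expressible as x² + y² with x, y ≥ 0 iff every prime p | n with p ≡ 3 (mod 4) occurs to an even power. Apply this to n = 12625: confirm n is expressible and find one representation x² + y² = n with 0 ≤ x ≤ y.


Step 1: Factor n = 12625 = 5^3 · 101.
Step 2: Check the mod-4 condition on each prime factor: 5 ≡ 1 (mod 4), exponent 3; 101 ≡ 1 (mod 4), exponent 1.
All primes ≡ 3 (mod 4) appear to even exponent (or don't appear), so by the two-squares theorem n IS expressible as a sum of two squares.
Step 3: Build a representation. Group n = k² · m with k = 5 and m = 5 · 101 = 505 (a product of primes ≡ 1 (mod 4)); a representation of m scales to one of n via (k·x)² + (k·y)² = k²(x² + y²). Each prime p ≡ 1 (mod 4) is itself a sum of two squares; find a² by testing p − a² for a perfect square:
  5: 5 − 1² = 4 = 2² ⇒ 5 = 1² + 2².
  101: 101 − 1² = 100 = 10² ⇒ 101 = 1² + 10².
  Combine using the Brahmagupta–Fibonacci identity (a² + b²)(c² + d²) = (ac − bd)² + (ad + bc)² = (ac + bd)² + (ad − bc)²:
  5 · 101 = 505: from (1² + 2²)(1² + 10²), take (1·1 − 2·10, 1·10 + 2·1) = (1 − 20, 10 + 2) = (-19, 12); dropping signs (only squares matter) gives (19, 12); check 19² + 12² = 361 + 144 = 505 ✓.
  Scale by k = 5: (5·19, 5·12) = (95, 60).
Step 4: Order so x ≤ y and verify: 60² + 95² = 3600 + 9025 = 12625 = n. ✓

n = 12625 = 60² + 95² (one valid representation with x ≤ y).


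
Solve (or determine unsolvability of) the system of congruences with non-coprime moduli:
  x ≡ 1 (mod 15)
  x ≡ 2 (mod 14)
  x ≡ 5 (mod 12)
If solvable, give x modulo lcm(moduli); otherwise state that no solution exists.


Moduli 15, 14, 12 are not pairwise coprime, so CRT works modulo lcm(m_i) when all pairwise compatibility conditions hold.
Pairwise compatibility: gcd(m_i, m_j) must divide a_i - a_j for every pair.
Merge one congruence at a time:
  Start: x ≡ 1 (mod 15).
  Combine with x ≡ 2 (mod 14): gcd(15, 14) = 1; 2 - 1 = 1, which IS divisible by 1, so compatible.
    Write x = 1 + 15·t and substitute into x ≡ 2 (mod 14): 15·t ≡ 2 − 1 = 1 (mod 14).
    Reduce coefficients mod 14: 1·t ≡ 1 (mod 14).
    So t ≡ 1 (mod 14).
    Then x = 1 + 15·1 = 16, valid modulo lcm(15, 14) = 210: x ≡ 16 (mod 210).
  Combine with x ≡ 5 (mod 12): gcd(210, 12) = 6, and 5 - 16 = -11 is NOT divisible by 6.
    ⇒ system is inconsistent (no integer solution).

No solution (the system is inconsistent).


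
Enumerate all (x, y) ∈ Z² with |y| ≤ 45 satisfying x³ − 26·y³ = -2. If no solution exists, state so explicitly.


The equation is x³ - 26y³ = -2. For fixed y, x³ = 26·y³ − 2, so a solution requires the RHS to be a perfect cube.
Strategy: iterate y from -45 to 45, compute RHS = 26·y³ − 2, and check whether it is a (positive or negative) perfect cube.
Check small values of y:
  y = 0: RHS = -2 is not a perfect cube.
  y = 1: RHS = 24 is not a perfect cube.
  y = -1: RHS = -28 is not a perfect cube.
  y = 2: RHS = 206 is not a perfect cube.
  y = -2: RHS = -210 is not a perfect cube.
  y = 3: RHS = 700 is not a perfect cube.
  y = -3: RHS = -704 is not a perfect cube.
Continuing the search up to |y| = 45 finds no solutions either.
No (x, y) in the scanned range satisfies the equation.

No integer solutions with |y| ≤ 45.


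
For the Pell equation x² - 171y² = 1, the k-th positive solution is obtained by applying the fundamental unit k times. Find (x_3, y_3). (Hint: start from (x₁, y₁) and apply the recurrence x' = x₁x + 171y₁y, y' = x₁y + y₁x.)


Step 1: Find the fundamental solution (x₁, y₁) of x² - 171y² = 1.
  Expand √171 as a continued fraction. a₀ = ⌊√171⌋ = 13; iterate m_{k+1} = d_k·a_k − m_k, d_{k+1} = (171 − m_{k+1}²)/d_k, a_{k+1} = ⌊(a₀ + m_{k+1})/d_{k+1}⌋ (starting m₀ = 0, d₀ = 1), with convergents p_k = a_k·p_{k-1} + p_{k-2}, q_k = a_k·q_{k-1} + q_{k-2} (p₋₁ = 1, q₋₁ = 0):
  k = 0: a₀ = 13; p₀/q₀ = 13/1; p₀² − 171·q₀² = 169 − 171 = -2.
  k = 1: m = 13, d = 2, a = ⌊(13 + 13)/2⌋ = 13; p/q = (13·13 + 1)/(13·1 + 0) = 170/13; p² − 171·q² = 28900 − 28899 = 1.
  The first convergent with p² − 171·q² = 1 gives the fundamental solution (x₁, y₁) = (170, 13).
Step 2: Apply the recurrence (x_{n+1}, y_{n+1}) = (x₁x_n + 171y₁y_n, x₁y_n + y₁x_n) repeatedly.
  From (x_1, y_1) = (170, 13): x_2 = 170·170 + 171·13·13 = 57799; y_2 = 170·13 + 13·170 = 4420.
  From (x_2, y_2) = (57799, 4420): x_3 = 170·57799 + 171·13·4420 = 19651490; y_3 = 170·4420 + 13·57799 = 1502787.
Step 3: Verify x_3² - 171·y_3² = 386181059220100 - 386181059220099 = 1 (should be 1). ✓

(x_1, y_1) = (170, 13); (x_3, y_3) = (19651490, 1502787).


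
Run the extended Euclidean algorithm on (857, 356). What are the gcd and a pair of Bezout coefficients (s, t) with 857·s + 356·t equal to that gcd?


Euclidean algorithm on (857, 356) — divide until remainder is 0:
  857 = 2 · 356 + 145
  356 = 2 · 145 + 66
  145 = 2 · 66 + 13
  66 = 5 · 13 + 1
  13 = 13 · 1 + 0
gcd(857, 356) = 1.
Track Bezout coefficients alongside the remainders: start with r₀ = 857 = a·1 + b·0 (s = 1, t = 0) and r₁ = 356 = a·0 + b·1 (s = 0, t = 1); each new remainder r_{k+1} = r_{k-1} − q_k·r_k inherits s_{k+1} = s_{k-1} − q_k·s_k, t_{k+1} = t_{k-1} − q_k·t_k, so r_k = a·s_k + b·t_k at every step:
  q = 2: r = 145, s = 1 − 2·0 = 1, t = 0 − 2·1 = -2  (check: 857·1 + 356·(-2) = 145)
  q = 2: r = 66, s = 0 − 2·1 = -2, t = 1 − 2·(-2) = 5  (check: 857·(-2) + 356·5 = 66)
  q = 2: r = 13, s = 1 − 2·(-2) = 5, t = -2 − 2·5 = -12  (check: 857·5 + 356·(-12) = 13)
  q = 5: r = 1, s = -2 − 5·5 = -27, t = 5 − 5·(-12) = 65  (check: 857·(-27) + 356·65 = 1)
The row with r = 1 (the gcd) gives the Bezout coefficients s = -27, t = 65.
Result: 857 · (-27) + 356 · (65) = 1.

gcd(857, 356) = 1; s = -27, t = 65 (check: 857·(-27) + 356·65 = 1).


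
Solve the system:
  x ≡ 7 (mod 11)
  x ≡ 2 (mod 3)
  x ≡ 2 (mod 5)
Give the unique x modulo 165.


Moduli 11, 3, 5 are pairwise coprime; by CRT there is a unique solution modulo M = 11 · 3 · 5 = 165.
Solve pairwise, accumulating the modulus:
  Start with x ≡ 7 (mod 11).
  Combine with x ≡ 2 (mod 3): since gcd(11, 3) = 1, we get a unique residue mod 33.
    Write x = 7 + 11·t and substitute into x ≡ 2 (mod 3): 11·t ≡ 2 − 7 = -5 (mod 3).
    Reduce coefficients mod 3: 2·t ≡ 1 (mod 3).
    The inverse of 2 mod 3 is 2 (since 2·2 = 4 = 1·3 + 1), so t ≡ 2·1 = 2 ≡ 2 (mod 3).
    Then x = 7 + 11·2 = 29, valid modulo lcm(11, 3) = 33: x ≡ 29 (mod 33).
  Combine with x ≡ 2 (mod 5): since gcd(33, 5) = 1, we get a unique residue mod 165.
    Write x = 29 + 33·t and substitute into x ≡ 2 (mod 5): 33·t ≡ 2 − 29 = -27 (mod 5).
    Reduce coefficients mod 5: 3·t ≡ 3 (mod 5).
    The inverse of 3 mod 5 is 2 (since 3·2 = 6 = 1·5 + 1), so t ≡ 2·3 = 6 ≡ 1 (mod 5).
    Then x = 29 + 33·1 = 62, valid modulo lcm(33, 5) = 165: x ≡ 62 (mod 165).
Verify: 62 mod 11 = 7 ✓, 62 mod 3 = 2 ✓, 62 mod 5 = 2 ✓.

x ≡ 62 (mod 165).


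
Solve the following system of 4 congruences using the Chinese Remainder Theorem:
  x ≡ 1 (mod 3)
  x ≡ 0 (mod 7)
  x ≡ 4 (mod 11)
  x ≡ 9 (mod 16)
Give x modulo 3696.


Product of moduli M = 3 · 7 · 11 · 16 = 3696.
Merge one congruence at a time:
  Start: x ≡ 1 (mod 3).
  Combine with x ≡ 0 (mod 7); new modulus lcm = 21.
    Write x = 1 + 3·t and substitute into x ≡ 0 (mod 7): 3·t ≡ 0 − 1 = -1 (mod 7).
    Reduce coefficients mod 7: 3·t ≡ 6 (mod 7).
    The inverse of 3 mod 7 is 5 (since 3·5 = 15 = 2·7 + 1), so t ≡ 5·6 = 30 ≡ 2 (mod 7).
    Then x = 1 + 3·2 = 7, valid modulo lcm(3, 7) = 21: x ≡ 7 (mod 21).
  Combine with x ≡ 4 (mod 11); new modulus lcm = 231.
    Write x = 7 + 21·t and substitute into x ≡ 4 (mod 11): 21·t ≡ 4 − 7 = -3 (mod 11).
    Reduce coefficients mod 11: 10·t ≡ 8 (mod 11).
    The inverse of 10 mod 11 is 10 (since 10·10 = 100 = 9·11 + 1), so t ≡ 10·8 = 80 ≡ 3 (mod 11).
    Then x = 7 + 21·3 = 70, valid modulo lcm(21, 11) = 231: x ≡ 70 (mod 231).
  Combine with x ≡ 9 (mod 16); new modulus lcm = 3696.
    Write x = 70 + 231·t and substitute into x ≡ 9 (mod 16): 231·t ≡ 9 − 70 = -61 (mod 16).
    Reduce coefficients mod 16: 7·t ≡ 3 (mod 16).
    The inverse of 7 mod 16 is 7 (since 7·7 = 49 = 3·16 + 1), so t ≡ 7·3 = 21 ≡ 5 (mod 16).
    Then x = 70 + 231·5 = 1225, valid modulo lcm(231, 16) = 3696: x ≡ 1225 (mod 3696).
Verify against each original: 1225 mod 3 = 1, 1225 mod 7 = 0, 1225 mod 11 = 4, 1225 mod 16 = 9.

x ≡ 1225 (mod 3696).
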